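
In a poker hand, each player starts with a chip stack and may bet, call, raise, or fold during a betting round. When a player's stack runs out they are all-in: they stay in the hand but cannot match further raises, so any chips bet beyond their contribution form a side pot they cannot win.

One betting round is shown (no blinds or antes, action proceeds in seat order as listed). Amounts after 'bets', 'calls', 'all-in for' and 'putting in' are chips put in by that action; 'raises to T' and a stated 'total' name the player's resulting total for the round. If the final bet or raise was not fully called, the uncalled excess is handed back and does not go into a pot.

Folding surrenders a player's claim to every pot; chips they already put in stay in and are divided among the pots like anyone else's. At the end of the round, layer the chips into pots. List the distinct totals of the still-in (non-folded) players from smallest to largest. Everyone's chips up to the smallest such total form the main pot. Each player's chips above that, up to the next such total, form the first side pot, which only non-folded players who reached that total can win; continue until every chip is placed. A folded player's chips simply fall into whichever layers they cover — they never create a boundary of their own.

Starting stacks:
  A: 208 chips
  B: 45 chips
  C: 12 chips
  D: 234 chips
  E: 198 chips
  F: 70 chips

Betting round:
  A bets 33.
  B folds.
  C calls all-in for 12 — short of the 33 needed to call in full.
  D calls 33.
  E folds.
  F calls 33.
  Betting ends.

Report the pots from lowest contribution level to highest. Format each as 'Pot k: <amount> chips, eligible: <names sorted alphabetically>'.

Pot 1: 48 chips, eligible: A, C, D, F
Pot 2: 63 chips, eligible: A, D, F

Derivation:
Contributions: A=33, C=12, D=33, F=33
Folded: B, E
Pot levels (distinct totals of non-folded players): 12, 33
Layer 1-12: 12 each from A, C, D, F = 12*4 = 48 chips; eligible A, C, D, F
Layer 13-33: 21 each from A, D, F = 21*3 = 63 chips; eligible A, D, F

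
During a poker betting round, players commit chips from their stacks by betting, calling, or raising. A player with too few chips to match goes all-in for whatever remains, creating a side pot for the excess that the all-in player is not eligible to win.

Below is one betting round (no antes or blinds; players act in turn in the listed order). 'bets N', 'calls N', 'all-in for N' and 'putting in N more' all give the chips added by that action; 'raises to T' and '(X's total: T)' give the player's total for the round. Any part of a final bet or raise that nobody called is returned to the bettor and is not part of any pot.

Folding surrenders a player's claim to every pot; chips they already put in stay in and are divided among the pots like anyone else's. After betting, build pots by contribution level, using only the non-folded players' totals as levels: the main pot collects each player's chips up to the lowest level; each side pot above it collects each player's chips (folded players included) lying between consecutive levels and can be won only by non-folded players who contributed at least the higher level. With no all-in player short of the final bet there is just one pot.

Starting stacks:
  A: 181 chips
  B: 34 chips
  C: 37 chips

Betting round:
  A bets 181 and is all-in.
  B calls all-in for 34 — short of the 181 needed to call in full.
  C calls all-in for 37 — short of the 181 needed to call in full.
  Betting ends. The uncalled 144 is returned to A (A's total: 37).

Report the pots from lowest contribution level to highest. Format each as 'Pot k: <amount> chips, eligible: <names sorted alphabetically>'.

Pot 1: 102 chips, eligible: A, B, C
Pot 2: 6 chips, eligible: A, C

Derivation:
Contributions (after 144 returned to A): A=37, B=34, C=37
Pot levels (distinct totals of non-folded players): 34, 37
Layer 1-34: 34 each from A, B, C = 34*3 = 102 chips; eligible A, B, C
Layer 35-37: 3 each from A, C = 3*2 = 6 chips; eligible A, C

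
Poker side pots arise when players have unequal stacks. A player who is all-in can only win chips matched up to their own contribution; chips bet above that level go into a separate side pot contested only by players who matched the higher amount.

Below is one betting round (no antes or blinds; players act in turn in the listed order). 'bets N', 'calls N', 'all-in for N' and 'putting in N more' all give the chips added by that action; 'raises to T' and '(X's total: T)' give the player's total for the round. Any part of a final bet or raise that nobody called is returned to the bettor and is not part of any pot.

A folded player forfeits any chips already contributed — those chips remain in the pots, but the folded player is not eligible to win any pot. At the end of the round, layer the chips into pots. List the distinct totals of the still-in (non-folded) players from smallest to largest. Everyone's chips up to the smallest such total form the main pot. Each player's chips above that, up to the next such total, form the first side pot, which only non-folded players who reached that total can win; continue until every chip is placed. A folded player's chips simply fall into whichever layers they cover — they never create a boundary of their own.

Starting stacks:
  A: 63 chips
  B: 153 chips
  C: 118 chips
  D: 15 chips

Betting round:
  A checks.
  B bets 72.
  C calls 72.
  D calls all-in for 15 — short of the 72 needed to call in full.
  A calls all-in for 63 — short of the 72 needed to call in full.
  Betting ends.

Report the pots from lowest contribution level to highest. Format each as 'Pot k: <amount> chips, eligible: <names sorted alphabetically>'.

Pot 1: 60 chips, eligible: A, B, C, D
Pot 2: 144 chips, eligible: A, B, C
Pot 3: 18 chips, eligible: B, C

Derivation:
Contributions: A=63, B=72, C=72, D=15
Pot levels (distinct totals of non-folded players): 15, 63, 72
Layer 1-15: 15 each from A, B, C, D = 15*4 = 60 chips; eligible A, B, C, D
Layer 16-63: 48 each from A, B, C = 48*3 = 144 chips; eligible A, B, C
Layer 64-72: 9 each from B, C = 9*2 = 18 chips; eligible B, C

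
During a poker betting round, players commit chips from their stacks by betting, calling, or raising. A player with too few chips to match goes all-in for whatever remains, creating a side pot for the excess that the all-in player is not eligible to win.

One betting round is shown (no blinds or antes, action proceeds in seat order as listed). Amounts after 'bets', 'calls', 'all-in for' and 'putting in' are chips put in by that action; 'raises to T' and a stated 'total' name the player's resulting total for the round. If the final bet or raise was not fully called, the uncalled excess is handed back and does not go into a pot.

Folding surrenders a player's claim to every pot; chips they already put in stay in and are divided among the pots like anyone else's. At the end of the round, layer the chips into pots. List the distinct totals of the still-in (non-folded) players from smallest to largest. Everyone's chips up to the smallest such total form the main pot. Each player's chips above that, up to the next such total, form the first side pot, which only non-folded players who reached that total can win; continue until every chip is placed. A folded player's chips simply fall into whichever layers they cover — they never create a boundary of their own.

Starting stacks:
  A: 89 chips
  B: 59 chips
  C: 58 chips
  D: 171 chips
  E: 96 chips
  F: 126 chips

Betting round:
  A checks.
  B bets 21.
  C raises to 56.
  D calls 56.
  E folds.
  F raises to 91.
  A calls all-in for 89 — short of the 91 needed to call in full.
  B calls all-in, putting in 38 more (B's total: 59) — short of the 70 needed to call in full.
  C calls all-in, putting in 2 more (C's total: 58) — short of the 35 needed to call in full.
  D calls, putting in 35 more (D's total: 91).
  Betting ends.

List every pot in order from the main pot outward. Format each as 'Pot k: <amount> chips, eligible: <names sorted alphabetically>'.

Contributions: A=89, B=59, C=58, D=91, F=91
Folded: E
Pot levels (distinct totals of non-folded players): 58, 59, 89, 91
Layer 1-58: 58 each from A, B, C, D, F = 58*5 = 290 chips; eligible A, B, C, D, F
Layer 59-59: 1 each from A, B, D, F = 1*4 = 4 chips; eligible A, B, D, F
Layer 60-89: 30 each from A, D, F = 30*3 = 90 chips; eligible A, D, F
Layer 90-91: 2 each from D, F = 2*2 = 4 chips; eligible D, F

Pot 1: 290 chips, eligible: A, B, C, D, F
Pot 2: 4 chips, eligible: A, B, D, F
Pot 3: 90 chips, eligible: A, D, F
Pot 4: 4 chips, eligible: D, F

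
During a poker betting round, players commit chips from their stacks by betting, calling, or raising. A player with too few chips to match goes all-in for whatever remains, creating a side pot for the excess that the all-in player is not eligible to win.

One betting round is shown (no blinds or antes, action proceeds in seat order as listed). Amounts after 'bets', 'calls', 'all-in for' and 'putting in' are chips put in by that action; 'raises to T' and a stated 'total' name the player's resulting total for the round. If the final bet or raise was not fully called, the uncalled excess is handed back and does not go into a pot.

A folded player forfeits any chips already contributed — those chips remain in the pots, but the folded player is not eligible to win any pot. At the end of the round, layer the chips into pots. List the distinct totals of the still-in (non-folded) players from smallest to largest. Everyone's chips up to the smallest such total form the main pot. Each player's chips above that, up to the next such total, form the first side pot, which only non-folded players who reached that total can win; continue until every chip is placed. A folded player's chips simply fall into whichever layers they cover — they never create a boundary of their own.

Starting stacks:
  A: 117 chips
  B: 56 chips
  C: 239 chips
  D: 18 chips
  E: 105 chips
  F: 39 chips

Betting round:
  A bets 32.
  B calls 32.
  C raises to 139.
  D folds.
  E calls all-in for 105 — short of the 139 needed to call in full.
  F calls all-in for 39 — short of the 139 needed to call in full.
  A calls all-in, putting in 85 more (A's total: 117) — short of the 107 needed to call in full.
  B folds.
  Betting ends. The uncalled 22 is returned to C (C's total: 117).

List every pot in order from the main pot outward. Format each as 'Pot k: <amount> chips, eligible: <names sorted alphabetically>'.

Pot 1: 188 chips, eligible: A, C, E, F
Pot 2: 198 chips, eligible: A, C, E
Pot 3: 24 chips, eligible: A, C

Derivation:
Contributions (after 22 returned to C): A=117, B=32, C=117, E=105, F=39
Folded: B, D
Pot levels (distinct totals of non-folded players): 39, 105, 117
Layer 1-39: A 39 + B 32 + C 39 + E 39 + F 39 = 188 chips; eligible A, C, E, F
Layer 40-105: 66 each from A, C, E = 66*3 = 198 chips; eligible A, C, E
Layer 106-117: 12 each from A, C = 12*2 = 24 chips; eligible A, C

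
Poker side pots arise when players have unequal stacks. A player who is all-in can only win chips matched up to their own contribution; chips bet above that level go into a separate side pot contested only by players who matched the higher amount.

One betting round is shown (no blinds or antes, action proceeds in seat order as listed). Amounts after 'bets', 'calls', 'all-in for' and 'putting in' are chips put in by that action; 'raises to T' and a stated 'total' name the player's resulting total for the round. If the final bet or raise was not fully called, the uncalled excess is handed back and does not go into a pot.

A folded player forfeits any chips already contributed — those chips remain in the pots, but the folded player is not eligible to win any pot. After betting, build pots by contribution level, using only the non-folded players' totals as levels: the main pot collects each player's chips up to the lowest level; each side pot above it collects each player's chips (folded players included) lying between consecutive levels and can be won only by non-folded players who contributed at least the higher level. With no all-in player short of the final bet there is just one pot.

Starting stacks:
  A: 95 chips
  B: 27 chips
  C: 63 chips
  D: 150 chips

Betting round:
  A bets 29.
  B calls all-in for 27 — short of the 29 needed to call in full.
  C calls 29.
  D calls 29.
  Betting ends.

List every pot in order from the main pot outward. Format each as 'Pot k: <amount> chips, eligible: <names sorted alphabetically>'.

Contributions: A=29, B=27, C=29, D=29
Pot levels (distinct totals of non-folded players): 27, 29
Layer 1-27: 27 each from A, B, C, D = 27*4 = 108 chips; eligible A, B, C, D
Layer 28-29: 2 each from A, C, D = 2*3 = 6 chips; eligible A, C, D

Pot 1: 108 chips, eligible: A, B, C, D
Pot 2: 6 chips, eligible: A, C, D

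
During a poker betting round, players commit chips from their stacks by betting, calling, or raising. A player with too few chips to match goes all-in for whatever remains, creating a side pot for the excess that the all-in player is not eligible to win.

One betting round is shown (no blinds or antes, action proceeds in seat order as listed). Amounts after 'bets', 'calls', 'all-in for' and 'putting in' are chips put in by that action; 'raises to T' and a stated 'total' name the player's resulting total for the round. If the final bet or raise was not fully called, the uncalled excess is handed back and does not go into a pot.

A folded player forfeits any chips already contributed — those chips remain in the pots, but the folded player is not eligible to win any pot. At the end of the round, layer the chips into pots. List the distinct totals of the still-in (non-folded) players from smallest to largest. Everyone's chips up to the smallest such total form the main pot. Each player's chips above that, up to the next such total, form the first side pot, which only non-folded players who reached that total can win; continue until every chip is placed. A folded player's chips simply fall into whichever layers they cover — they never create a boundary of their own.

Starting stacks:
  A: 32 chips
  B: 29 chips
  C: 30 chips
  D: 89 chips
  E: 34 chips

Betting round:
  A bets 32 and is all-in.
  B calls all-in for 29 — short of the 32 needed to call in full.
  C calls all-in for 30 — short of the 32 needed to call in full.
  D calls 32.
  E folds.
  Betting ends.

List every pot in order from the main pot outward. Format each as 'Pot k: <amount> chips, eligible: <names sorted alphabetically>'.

Pot 1: 116 chips, eligible: A, B, C, D
Pot 2: 3 chips, eligible: A, C, D
Pot 3: 4 chips, eligible: A, D

Derivation:
Contributions: A=32, B=29, C=30, D=32
Folded: E
Pot levels (distinct totals of non-folded players): 29, 30, 32
Layer 1-29: 29 each from A, B, C, D = 29*4 = 116 chips; eligible A, B, C, D
Layer 30-30: 1 each from A, C, D = 1*3 = 3 chips; eligible A, C, D
Layer 31-32: 2 each from A, D = 2*2 = 4 chips; eligible A, D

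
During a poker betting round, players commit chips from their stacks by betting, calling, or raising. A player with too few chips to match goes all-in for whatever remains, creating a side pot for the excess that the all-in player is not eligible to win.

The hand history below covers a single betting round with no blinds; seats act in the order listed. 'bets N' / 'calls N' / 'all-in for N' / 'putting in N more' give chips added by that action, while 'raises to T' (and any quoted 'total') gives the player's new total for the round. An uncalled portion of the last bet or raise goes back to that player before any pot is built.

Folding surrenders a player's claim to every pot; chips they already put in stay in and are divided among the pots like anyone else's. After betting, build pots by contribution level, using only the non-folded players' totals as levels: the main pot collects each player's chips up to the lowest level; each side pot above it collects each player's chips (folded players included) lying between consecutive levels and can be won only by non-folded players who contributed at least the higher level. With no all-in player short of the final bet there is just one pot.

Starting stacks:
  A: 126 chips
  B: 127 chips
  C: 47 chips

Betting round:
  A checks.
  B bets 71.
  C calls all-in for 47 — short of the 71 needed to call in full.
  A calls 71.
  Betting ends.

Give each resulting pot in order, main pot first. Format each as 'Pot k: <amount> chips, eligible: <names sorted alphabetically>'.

Contributions: A=71, B=71, C=47
Pot levels (distinct totals of non-folded players): 47, 71
Layer 1-47: 47 each from A, B, C = 47*3 = 141 chips; eligible A, B, C
Layer 48-71: 24 each from A, B = 24*2 = 48 chips; eligible A, B

Pot 1: 141 chips, eligible: A, B, C
Pot 2: 48 chips, eligible: A, B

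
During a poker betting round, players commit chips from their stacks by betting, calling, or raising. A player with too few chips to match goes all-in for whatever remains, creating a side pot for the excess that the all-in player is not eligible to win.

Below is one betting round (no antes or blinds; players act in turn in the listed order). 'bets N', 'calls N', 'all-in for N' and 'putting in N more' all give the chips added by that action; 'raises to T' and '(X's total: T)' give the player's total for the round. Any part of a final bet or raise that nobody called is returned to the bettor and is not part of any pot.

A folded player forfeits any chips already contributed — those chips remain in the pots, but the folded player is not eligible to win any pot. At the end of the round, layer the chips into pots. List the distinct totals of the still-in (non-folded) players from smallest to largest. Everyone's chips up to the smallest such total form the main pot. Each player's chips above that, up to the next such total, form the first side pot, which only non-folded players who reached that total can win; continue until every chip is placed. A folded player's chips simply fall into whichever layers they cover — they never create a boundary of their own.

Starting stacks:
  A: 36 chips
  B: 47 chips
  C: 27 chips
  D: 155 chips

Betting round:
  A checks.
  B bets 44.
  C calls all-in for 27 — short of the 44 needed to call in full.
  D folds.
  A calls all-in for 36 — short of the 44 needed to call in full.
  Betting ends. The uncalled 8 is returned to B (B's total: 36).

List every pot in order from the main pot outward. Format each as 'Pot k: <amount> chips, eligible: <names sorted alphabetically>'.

Pot 1: 81 chips, eligible: A, B, C
Pot 2: 18 chips, eligible: A, B

Derivation:
Contributions (after 8 returned to B): A=36, B=36, C=27
Folded: D
Pot levels (distinct totals of non-folded players): 27, 36
Layer 1-27: 27 each from A, B, C = 27*3 = 81 chips; eligible A, B, C
Layer 28-36: 9 each from A, B = 9*2 = 18 chips; eligible A, B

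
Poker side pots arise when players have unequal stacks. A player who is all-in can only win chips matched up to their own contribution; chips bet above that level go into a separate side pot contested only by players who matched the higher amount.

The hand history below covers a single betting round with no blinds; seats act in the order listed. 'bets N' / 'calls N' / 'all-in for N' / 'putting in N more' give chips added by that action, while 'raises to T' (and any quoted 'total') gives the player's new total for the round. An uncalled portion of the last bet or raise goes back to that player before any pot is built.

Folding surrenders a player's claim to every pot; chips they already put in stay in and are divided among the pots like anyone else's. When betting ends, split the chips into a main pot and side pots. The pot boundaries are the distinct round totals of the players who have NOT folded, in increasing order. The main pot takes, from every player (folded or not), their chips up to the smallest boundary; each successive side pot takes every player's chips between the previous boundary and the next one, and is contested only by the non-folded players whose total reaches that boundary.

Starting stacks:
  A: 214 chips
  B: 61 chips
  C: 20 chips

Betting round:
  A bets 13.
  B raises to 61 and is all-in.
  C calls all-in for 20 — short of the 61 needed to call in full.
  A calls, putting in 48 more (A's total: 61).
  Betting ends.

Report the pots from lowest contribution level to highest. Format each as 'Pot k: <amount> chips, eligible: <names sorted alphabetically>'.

Pot 1: 60 chips, eligible: A, B, C
Pot 2: 82 chips, eligible: A, B

Derivation:
Contributions: A=61, B=61, C=20
Pot levels (distinct totals of non-folded players): 20, 61
Layer 1-20: 20 each from A, B, C = 20*3 = 60 chips; eligible A, B, C
Layer 21-61: 41 each from A, B = 41*2 = 82 chips; eligible A, B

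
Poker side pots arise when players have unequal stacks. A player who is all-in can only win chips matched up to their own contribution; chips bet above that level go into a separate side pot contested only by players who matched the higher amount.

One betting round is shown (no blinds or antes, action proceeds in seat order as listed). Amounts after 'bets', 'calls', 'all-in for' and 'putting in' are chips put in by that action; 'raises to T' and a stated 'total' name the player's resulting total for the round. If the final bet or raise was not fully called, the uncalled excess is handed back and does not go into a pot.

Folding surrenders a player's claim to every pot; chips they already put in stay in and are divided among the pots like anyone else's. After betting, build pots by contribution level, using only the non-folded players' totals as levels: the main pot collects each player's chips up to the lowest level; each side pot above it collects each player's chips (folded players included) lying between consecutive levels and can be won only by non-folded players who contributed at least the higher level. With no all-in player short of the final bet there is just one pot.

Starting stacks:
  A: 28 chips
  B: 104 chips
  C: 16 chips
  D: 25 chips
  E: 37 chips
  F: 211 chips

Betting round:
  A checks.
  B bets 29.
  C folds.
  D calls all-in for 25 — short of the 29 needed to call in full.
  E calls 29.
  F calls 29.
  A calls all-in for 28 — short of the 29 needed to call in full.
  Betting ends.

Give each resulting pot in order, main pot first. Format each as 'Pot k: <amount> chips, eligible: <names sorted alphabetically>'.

Contributions: A=28, B=29, D=25, E=29, F=29
Folded: C
Pot levels (distinct totals of non-folded players): 25, 28, 29
Layer 1-25: 25 each from A, B, D, E, F = 25*5 = 125 chips; eligible A, B, D, E, F
Layer 26-28: 3 each from A, B, E, F = 3*4 = 12 chips; eligible A, B, E, F
Layer 29-29: 1 each from B, E, F = 1*3 = 3 chips; eligible B, E, F

Pot 1: 125 chips, eligible: A, B, D, E, F
Pot 2: 12 chips, eligible: A, B, E, F
Pot 3: 3 chips, eligible: B, E, F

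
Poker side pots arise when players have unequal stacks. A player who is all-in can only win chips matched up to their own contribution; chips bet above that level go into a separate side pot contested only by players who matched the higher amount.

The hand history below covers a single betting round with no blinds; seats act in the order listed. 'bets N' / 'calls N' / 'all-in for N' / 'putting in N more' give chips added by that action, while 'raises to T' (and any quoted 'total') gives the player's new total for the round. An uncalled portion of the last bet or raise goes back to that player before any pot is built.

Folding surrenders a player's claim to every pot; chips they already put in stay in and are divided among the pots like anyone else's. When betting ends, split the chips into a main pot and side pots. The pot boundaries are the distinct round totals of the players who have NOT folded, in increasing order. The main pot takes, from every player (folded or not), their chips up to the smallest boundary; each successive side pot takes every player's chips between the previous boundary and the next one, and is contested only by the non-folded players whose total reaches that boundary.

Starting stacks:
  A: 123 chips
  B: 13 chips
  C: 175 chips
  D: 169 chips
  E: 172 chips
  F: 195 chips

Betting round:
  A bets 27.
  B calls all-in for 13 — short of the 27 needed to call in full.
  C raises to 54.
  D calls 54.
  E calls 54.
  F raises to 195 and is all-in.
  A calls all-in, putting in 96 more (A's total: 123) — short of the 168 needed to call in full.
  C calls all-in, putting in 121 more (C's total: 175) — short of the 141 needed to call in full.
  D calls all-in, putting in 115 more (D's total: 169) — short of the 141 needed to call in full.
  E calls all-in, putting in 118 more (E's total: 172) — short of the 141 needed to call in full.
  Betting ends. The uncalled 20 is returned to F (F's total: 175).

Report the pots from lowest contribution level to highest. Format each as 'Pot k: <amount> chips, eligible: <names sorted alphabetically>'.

Contributions (after 20 returned to F): A=123, B=13, C=175, D=169, E=172, F=175
Pot levels (distinct totals of non-folded players): 13, 123, 169, 172, 175
Layer 1-13: 13 each from A, B, C, D, E, F = 13*6 = 78 chips; eligible A, B, C, D, E, F
Layer 14-123: 110 each from A, C, D, E, F = 110*5 = 550 chips; eligible A, C, D, E, F
Layer 124-169: 46 each from C, D, E, F = 46*4 = 184 chips; eligible C, D, E, F
Layer 170-172: 3 each from C, E, F = 3*3 = 9 chips; eligible C, E, F
Layer 173-175: 3 each from C, F = 3*2 = 6 chips; eligible C, F

Pot 1: 78 chips, eligible: A, B, C, D, E, F
Pot 2: 550 chips, eligible: A, C, D, E, F
Pot 3: 184 chips, eligible: C, D, E, F
Pot 4: 9 chips, eligible: C, E, F
Pot 5: 6 chips, eligible: C, F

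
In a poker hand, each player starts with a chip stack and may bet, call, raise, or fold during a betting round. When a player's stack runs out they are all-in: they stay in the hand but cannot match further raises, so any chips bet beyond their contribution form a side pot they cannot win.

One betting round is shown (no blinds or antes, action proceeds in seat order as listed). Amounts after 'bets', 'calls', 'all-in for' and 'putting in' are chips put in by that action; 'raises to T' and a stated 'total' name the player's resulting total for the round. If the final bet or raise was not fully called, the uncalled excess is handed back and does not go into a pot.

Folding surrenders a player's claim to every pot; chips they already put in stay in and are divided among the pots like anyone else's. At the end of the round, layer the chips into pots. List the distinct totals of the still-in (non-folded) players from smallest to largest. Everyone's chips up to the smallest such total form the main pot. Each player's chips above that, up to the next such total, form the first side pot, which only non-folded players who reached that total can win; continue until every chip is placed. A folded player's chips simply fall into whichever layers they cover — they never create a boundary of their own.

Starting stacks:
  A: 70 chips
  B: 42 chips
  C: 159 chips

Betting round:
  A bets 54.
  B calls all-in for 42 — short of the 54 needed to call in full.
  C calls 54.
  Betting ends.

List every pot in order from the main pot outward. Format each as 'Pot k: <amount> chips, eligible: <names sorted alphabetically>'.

Contributions: A=54, B=42, C=54
Pot levels (distinct totals of non-folded players): 42, 54
Layer 1-42: 42 each from A, B, C = 42*3 = 126 chips; eligible A, B, C
Layer 43-54: 12 each from A, C = 12*2 = 24 chips; eligible A, C

Pot 1: 126 chips, eligible: A, B, C
Pot 2: 24 chips, eligible: A, C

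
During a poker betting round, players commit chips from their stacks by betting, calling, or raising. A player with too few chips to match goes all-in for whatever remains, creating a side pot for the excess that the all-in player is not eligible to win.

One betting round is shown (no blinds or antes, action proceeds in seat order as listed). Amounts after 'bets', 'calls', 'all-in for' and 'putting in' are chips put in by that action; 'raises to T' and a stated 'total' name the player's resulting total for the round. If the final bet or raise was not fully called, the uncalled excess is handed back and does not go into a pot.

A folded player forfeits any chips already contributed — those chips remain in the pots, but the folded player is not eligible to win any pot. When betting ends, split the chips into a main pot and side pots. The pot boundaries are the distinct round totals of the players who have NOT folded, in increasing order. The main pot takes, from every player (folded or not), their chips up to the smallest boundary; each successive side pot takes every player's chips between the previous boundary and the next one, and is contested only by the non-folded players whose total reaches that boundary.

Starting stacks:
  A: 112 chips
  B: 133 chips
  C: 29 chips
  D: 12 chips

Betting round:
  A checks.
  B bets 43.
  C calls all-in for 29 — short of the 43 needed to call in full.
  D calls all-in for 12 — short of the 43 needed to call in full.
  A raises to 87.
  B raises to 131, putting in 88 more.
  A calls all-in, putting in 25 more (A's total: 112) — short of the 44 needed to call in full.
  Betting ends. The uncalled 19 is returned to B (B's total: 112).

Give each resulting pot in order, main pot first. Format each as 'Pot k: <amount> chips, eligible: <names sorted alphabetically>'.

Contributions (after 19 returned to B): A=112, B=112, C=29, D=12
Pot levels (distinct totals of non-folded players): 12, 29, 112
Layer 1-12: 12 each from A, B, C, D = 12*4 = 48 chips; eligible A, B, C, D
Layer 13-29: 17 each from A, B, C = 17*3 = 51 chips; eligible A, B, C
Layer 30-112: 83 each from A, B = 83*2 = 166 chips; eligible A, B

Pot 1: 48 chips, eligible: A, B, C, D
Pot 2: 51 chips, eligible: A, B, C
Pot 3: 166 chips, eligible: A, B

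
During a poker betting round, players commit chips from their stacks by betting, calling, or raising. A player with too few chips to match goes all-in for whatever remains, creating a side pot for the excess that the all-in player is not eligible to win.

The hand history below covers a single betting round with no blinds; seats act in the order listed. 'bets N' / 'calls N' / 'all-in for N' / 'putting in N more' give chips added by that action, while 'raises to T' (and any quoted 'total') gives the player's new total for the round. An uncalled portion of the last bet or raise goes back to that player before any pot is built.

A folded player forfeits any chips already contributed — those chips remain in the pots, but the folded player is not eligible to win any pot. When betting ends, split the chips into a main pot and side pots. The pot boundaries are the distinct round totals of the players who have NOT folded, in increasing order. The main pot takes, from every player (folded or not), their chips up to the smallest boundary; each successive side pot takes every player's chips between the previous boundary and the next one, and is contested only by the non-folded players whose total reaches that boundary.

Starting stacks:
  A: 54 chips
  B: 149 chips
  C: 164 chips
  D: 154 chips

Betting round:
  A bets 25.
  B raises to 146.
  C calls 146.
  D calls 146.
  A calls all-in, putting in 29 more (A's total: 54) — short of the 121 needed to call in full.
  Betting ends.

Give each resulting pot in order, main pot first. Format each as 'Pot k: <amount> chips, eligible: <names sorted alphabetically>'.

Contributions: A=54, B=146, C=146, D=146
Pot levels (distinct totals of non-folded players): 54, 146
Layer 1-54: 54 each from A, B, C, D = 54*4 = 216 chips; eligible A, B, C, D
Layer 55-146: 92 each from B, C, D = 92*3 = 276 chips; eligible B, C, D

Pot 1: 216 chips, eligible: A, B, C, D
Pot 2: 276 chips, eligible: B, C, D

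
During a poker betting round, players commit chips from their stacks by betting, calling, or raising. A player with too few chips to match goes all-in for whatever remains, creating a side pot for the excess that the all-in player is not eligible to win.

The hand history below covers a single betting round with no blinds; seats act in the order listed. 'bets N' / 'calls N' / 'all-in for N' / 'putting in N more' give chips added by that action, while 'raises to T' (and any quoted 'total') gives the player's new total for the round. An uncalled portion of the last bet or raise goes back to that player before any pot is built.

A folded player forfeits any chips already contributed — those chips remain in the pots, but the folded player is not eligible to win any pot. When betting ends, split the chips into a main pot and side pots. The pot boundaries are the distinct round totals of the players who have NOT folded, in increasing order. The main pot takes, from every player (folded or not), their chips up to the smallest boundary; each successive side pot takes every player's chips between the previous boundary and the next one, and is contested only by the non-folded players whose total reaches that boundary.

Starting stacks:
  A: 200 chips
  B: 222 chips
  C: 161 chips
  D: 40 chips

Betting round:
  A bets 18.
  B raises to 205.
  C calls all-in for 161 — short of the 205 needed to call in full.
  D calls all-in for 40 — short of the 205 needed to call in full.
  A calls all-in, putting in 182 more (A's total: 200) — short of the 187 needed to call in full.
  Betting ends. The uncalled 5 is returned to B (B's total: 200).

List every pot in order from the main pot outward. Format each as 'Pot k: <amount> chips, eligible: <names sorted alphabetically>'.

Contributions (after 5 returned to B): A=200, B=200, C=161, D=40
Pot levels (distinct totals of non-folded players): 40, 161, 200
Layer 1-40: 40 each from A, B, C, D = 40*4 = 160 chips; eligible A, B, C, D
Layer 41-161: 121 each from A, B, C = 121*3 = 363 chips; eligible A, B, C
Layer 162-200: 39 each from A, B = 39*2 = 78 chips; eligible A, B

Pot 1: 160 chips, eligible: A, B, C, D
Pot 2: 363 chips, eligible: A, B, C
Pot 3: 78 chips, eligible: A, B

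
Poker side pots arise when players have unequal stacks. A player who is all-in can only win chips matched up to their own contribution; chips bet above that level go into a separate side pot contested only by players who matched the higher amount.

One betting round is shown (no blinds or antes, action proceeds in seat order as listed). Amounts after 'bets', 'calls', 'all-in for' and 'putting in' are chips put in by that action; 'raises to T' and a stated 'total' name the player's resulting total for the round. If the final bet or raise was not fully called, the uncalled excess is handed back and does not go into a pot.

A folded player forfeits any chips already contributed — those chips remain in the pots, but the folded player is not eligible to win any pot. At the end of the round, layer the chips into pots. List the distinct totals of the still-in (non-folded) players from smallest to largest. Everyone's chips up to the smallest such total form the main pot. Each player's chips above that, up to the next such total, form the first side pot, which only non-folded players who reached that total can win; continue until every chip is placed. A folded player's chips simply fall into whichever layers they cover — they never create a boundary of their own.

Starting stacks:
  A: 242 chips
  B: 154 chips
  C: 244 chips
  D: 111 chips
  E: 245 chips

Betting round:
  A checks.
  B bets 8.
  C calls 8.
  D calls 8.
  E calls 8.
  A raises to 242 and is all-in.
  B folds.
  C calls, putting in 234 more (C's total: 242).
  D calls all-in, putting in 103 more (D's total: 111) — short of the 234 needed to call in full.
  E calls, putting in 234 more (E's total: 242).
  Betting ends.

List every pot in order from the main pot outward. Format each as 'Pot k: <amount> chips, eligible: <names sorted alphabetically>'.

Contributions: A=242, B=8, C=242, D=111, E=242
Folded: B
Pot levels (distinct totals of non-folded players): 111, 242
Layer 1-111: A 111 + B 8 + C 111 + D 111 + E 111 = 452 chips; eligible A, C, D, E
Layer 112-242: 131 each from A, C, E = 131*3 = 393 chips; eligible A, C, E

Pot 1: 452 chips, eligible: A, C, D, E
Pot 2: 393 chips, eligible: A, C, E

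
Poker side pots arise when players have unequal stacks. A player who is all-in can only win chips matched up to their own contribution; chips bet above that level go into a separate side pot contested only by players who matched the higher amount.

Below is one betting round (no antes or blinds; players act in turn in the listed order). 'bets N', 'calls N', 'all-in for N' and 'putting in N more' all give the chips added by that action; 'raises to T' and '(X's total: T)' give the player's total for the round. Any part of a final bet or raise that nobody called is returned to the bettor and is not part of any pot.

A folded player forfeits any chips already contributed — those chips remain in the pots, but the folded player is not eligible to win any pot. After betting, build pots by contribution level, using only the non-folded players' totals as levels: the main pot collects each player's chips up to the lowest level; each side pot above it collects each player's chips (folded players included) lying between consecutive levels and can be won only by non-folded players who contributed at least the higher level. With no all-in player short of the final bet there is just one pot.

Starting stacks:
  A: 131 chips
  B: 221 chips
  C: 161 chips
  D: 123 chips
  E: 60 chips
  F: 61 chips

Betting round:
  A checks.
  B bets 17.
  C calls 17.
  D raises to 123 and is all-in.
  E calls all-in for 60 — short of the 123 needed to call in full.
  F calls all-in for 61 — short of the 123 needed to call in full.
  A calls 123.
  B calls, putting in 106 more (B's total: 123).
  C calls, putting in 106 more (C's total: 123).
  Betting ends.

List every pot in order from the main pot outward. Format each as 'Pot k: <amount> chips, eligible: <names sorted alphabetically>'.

Contributions: A=123, B=123, C=123, D=123, E=60, F=61
Pot levels (distinct totals of non-folded players): 60, 61, 123
Layer 1-60: 60 each from A, B, C, D, E, F = 60*6 = 360 chips; eligible A, B, C, D, E, F
Layer 61-61: 1 each from A, B, C, D, F = 1*5 = 5 chips; eligible A, B, C, D, F
Layer 62-123: 62 each from A, B, C, D = 62*4 = 248 chips; eligible A, B, C, D

Pot 1: 360 chips, eligible: A, B, C, D, E, F
Pot 2: 5 chips, eligible: A, B, C, D, F
Pot 3: 248 chips, eligible: A, B, C, D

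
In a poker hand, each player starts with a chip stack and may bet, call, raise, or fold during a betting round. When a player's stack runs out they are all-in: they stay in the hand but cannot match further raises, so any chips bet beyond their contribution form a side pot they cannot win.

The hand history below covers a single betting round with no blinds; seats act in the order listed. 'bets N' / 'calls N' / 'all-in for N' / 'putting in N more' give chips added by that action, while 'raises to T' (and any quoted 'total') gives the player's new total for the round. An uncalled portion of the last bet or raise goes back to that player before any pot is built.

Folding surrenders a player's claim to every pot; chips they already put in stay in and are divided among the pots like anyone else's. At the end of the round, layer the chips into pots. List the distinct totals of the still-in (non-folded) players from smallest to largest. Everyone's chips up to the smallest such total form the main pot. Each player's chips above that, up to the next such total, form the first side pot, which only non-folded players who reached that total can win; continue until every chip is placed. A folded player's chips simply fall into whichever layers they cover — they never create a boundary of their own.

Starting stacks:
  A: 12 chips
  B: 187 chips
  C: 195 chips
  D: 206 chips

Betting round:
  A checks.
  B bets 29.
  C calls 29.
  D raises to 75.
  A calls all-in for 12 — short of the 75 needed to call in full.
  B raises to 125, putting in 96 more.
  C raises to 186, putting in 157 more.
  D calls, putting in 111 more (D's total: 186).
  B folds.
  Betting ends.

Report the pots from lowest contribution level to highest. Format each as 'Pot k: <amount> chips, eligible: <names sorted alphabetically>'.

Pot 1: 48 chips, eligible: A, C, D
Pot 2: 461 chips, eligible: C, D

Derivation:
Contributions: A=12, B=125, C=186, D=186
Folded: B
Pot levels (distinct totals of non-folded players): 12, 186
Layer 1-12: 12 each from A, B, C, D = 12*4 = 48 chips; eligible A, C, D
Layer 13-186: B 113 + C 174 + D 174 = 461 chips; eligible C, D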